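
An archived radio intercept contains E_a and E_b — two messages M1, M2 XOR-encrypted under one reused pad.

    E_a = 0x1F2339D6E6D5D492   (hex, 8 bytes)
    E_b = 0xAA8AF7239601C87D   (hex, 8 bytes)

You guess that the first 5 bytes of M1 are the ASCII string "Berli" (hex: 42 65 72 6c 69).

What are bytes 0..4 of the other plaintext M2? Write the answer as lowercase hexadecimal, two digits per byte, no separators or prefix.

First, E_a ⊕ E_b = (M1 ⊕ K) ⊕ (M2 ⊕ K) = M1 ⊕ M2, so the key drops out. Then M2 = (M1 ⊕ M2) ⊕ M1 over the first 5 bytes.
byte 0: (1f ⊕ aa) ⊕ 42 = b5 ⊕ 42 = f7
byte 1: (23 ⊕ 8a) ⊕ 65 = a9 ⊕ 65 = cc
byte 2: (39 ⊕ f7) ⊕ 72 = ce ⊕ 72 = bc
byte 3: (d6 ⊕ 23) ⊕ 6c = f5 ⊕ 6c = 99
byte 4: (e6 ⊕ 96) ⊕ 69 = 70 ⊕ 69 = 19

f7ccbc9919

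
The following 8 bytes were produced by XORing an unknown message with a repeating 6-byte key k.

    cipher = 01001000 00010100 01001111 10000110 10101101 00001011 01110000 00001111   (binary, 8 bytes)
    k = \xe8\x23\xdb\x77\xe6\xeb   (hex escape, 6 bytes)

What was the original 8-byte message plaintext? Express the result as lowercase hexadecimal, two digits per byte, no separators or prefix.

a03794f14be0982c

The 6-byte key repeats, so the effective keystream is e8 23 db 77 e6 eb e8 23.
byte 0: 48 ⊕ e8 = a0
byte 1: 14 ⊕ 23 = 37
byte 2: 4f ⊕ db = 94
byte 3: 86 ⊕ 77 = f1
byte 4: ad ⊕ e6 = 4b
byte 5: 0b ⊕ eb = e0
byte 6: 70 ⊕ e8 = 98
byte 7: 0f ⊕ 23 = 2c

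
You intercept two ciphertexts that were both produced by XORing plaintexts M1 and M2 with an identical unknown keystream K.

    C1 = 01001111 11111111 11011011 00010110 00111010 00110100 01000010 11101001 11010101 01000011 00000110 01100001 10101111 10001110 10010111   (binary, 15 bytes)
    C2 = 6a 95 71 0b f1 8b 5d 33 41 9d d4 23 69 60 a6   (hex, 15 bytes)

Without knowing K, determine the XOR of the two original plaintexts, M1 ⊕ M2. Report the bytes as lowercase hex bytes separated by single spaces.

25 6a aa 1d cb bf 1f da 94 de d2 42 c6 ee 31

C1 ⊕ C2 = (M1 ⊕ K) ⊕ (M2 ⊕ K) = M1 ⊕ M2 — the shared key cancels under XOR.
byte 0: 4f XOR 6a = 25
byte 1: ff XOR 95 = 6a
byte 2: db XOR 71 = aa
byte 3: 16 XOR 0b = 1d
byte 4: 3a XOR f1 = cb
byte 5: 34 XOR 8b = bf
byte 6: 42 XOR 5d = 1f
byte 7: e9 XOR 33 = da
byte 8: d5 XOR 41 = 94
byte 9: 43 XOR 9d = de
byte 10: 06 XOR d4 = d2
byte 11: 61 XOR 23 = 42
byte 12: af XOR 69 = c6
byte 13: 8e XOR 60 = ee
byte 14: 97 XOR a6 = 31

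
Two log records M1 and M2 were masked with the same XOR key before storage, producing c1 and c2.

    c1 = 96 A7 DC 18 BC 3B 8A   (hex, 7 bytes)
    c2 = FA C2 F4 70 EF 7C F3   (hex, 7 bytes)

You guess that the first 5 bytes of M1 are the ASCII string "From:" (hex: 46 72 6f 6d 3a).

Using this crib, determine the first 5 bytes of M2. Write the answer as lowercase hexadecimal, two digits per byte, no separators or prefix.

First, c1 ⊕ c2 = (M1 ⊕ K) ⊕ (M2 ⊕ K) = M1 ⊕ M2, so the key drops out. Then M2 = (M1 ⊕ M2) ⊕ M1 over the first 5 bytes.
byte 0: (96 ^ fa) ^ 46 = 6c ^ 46 = 2a
byte 1: (a7 ^ c2) ^ 72 = 65 ^ 72 = 17
byte 2: (dc ^ f4) ^ 6f = 28 ^ 6f = 47
byte 3: (18 ^ 70) ^ 6d = 68 ^ 6d = 05
byte 4: (bc ^ ef) ^ 3a = 53 ^ 3a = 69

2a17470569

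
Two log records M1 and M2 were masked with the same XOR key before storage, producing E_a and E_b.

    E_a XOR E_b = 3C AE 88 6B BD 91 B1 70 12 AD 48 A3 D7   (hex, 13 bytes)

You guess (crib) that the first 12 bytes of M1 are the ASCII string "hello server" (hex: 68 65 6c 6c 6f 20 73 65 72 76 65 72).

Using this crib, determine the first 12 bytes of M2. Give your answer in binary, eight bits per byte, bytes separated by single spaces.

Since E_a ⊕ E_b = M1 ⊕ M2, XORing with the guessed M1 bytes yields the corresponding M2 bytes: M2 = (E_a ⊕ E_b) ⊕ M1.
3c ^ 68 = 54
ae ^ 65 = cb
88 ^ 6c = e4
6b ^ 6c = 07
bd ^ 6f = d2
91 ^ 20 = b1
b1 ^ 73 = c2
70 ^ 65 = 15
12 ^ 72 = 60
ad ^ 76 = db
48 ^ 65 = 2d
a3 ^ 72 = d1

01010100 11001011 11100100 00000111 11010010 10110001 11000010 00010101 01100000 11011011 00101101 11010001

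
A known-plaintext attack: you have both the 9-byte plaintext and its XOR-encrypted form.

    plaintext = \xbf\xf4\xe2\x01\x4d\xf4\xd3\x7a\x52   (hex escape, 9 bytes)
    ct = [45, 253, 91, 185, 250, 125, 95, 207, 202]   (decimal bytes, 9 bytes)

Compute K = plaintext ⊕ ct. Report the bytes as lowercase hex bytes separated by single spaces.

Since ct = plaintext ⊕ K, XORing both sides with plaintext gives K = plaintext ⊕ ct.
bf XOR 2d = 92
f4 XOR fd = 09
e2 XOR 5b = b9
01 XOR b9 = b8
4d XOR fa = b7
f4 XOR 7d = 89
d3 XOR 5f = 8c
7a XOR cf = b5
52 XOR ca = 98

92 09 b9 b8 b7 89 8c b5 98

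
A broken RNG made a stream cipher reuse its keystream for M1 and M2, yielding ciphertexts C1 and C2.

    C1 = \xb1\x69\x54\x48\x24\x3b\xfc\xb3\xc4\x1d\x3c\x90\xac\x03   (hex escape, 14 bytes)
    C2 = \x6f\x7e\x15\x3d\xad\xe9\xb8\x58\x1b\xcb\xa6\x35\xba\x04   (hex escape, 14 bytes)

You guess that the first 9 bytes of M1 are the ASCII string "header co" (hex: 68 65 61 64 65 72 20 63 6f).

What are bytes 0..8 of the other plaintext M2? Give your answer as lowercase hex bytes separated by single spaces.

b6 72 20 11 ec a0 64 88 b0

First, C1 ⊕ C2 = (M1 ⊕ K) ⊕ (M2 ⊕ K) = M1 ⊕ M2, so the key drops out. Then M2 = (M1 ⊕ M2) ⊕ M1 over the first 9 bytes.
byte 0: (b1 XOR 6f) XOR 68 = de XOR 68 = b6
byte 1: (69 XOR 7e) XOR 65 = 17 XOR 65 = 72
byte 2: (54 XOR 15) XOR 61 = 41 XOR 61 = 20
byte 3: (48 XOR 3d) XOR 64 = 75 XOR 64 = 11
byte 4: (24 XOR ad) XOR 65 = 89 XOR 65 = ec
byte 5: (3b XOR e9) XOR 72 = d2 XOR 72 = a0
byte 6: (fc XOR b8) XOR 20 = 44 XOR 20 = 64
byte 7: (b3 XOR 58) XOR 63 = eb XOR 63 = 88
byte 8: (c4 XOR 1b) XOR 6f = df XOR 6f = b0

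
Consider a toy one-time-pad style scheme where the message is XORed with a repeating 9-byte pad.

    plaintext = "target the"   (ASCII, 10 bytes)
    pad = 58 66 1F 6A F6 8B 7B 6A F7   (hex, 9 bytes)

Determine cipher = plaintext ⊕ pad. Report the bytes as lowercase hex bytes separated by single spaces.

The 9-byte key repeats, so the effective keystream is 58 66 1f 6a f6 8b 7b 6a f7 58.
byte 0: 74 ⊕ 58 = 2c
byte 1: 61 ⊕ 66 = 07
byte 2: 72 ⊕ 1f = 6d
byte 3: 67 ⊕ 6a = 0d
byte 4: 65 ⊕ f6 = 93
byte 5: 74 ⊕ 8b = ff
byte 6: 20 ⊕ 7b = 5b
byte 7: 74 ⊕ 6a = 1e
byte 8: 68 ⊕ f7 = 9f
byte 9: 65 ⊕ 58 = 3d

2c 07 6d 0d 93 ff 5b 1e 9f 3d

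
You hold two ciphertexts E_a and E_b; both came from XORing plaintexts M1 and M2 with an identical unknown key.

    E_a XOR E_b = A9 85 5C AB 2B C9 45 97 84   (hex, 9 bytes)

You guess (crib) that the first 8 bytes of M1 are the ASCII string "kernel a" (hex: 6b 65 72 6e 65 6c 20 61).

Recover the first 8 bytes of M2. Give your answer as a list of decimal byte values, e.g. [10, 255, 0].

[194, 224, 46, 197, 78, 165, 101, 246]

Since E_a ⊕ E_b = M1 ⊕ M2, XORing with the guessed M1 bytes yields the corresponding M2 bytes: M2 = (E_a ⊕ E_b) ⊕ M1.
10101001 XOR 01101011 = 11000010
10000101 XOR 01100101 = 11100000
01011100 XOR 01110010 = 00101110
10101011 XOR 01101110 = 11000101
00101011 XOR 01100101 = 01001110
11001001 XOR 01101100 = 10100101
01000101 XOR 00100000 = 01100101
10010111 XOR 01100001 = 11110110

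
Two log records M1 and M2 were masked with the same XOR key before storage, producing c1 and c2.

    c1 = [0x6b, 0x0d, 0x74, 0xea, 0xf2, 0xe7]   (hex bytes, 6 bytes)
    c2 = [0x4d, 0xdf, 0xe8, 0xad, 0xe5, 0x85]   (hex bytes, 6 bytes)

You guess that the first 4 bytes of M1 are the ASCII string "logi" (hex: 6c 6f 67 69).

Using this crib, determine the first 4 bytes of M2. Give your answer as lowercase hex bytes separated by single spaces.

First, c1 ⊕ c2 = (M1 ⊕ K) ⊕ (M2 ⊕ K) = M1 ⊕ M2, so the key drops out. Then M2 = (M1 ⊕ M2) ⊕ M1 over the first 4 bytes.
byte 0: (6b xor 4d) xor 6c = 26 xor 6c = 4a
byte 1: (0d xor df) xor 6f = d2 xor 6f = bd
byte 2: (74 xor e8) xor 67 = 9c xor 67 = fb
byte 3: (ea xor ad) xor 69 = 47 xor 69 = 2e

4a bd fb 2e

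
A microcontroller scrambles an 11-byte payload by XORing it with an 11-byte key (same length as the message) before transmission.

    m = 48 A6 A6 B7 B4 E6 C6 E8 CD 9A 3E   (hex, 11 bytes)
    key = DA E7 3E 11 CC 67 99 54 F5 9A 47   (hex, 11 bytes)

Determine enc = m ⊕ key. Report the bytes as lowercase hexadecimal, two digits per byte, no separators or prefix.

XOR is its own inverse, so applying the key byte-wise gives the result directly.
byte 0: 48 XOR da = 92
byte 1: a6 XOR e7 = 41
byte 2: a6 XOR 3e = 98
byte 3: b7 XOR 11 = a6
byte 4: b4 XOR cc = 78
byte 5: e6 XOR 67 = 81
byte 6: c6 XOR 99 = 5f
byte 7: e8 XOR 54 = bc
byte 8: cd XOR f5 = 38
byte 9: 9a XOR 9a = 00
byte 10: 3e XOR 47 = 79

924198a678815fbc380079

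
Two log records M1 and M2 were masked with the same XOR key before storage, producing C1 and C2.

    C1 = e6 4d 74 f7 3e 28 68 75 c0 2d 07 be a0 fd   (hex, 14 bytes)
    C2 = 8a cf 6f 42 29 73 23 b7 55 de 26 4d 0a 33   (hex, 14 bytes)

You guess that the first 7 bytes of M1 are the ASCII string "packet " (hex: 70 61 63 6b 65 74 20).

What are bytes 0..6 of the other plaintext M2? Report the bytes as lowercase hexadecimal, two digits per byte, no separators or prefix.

First, C1 ⊕ C2 = (M1 ⊕ K) ⊕ (M2 ⊕ K) = M1 ⊕ M2, so the key drops out. Then M2 = (M1 ⊕ M2) ⊕ M1 over the first 7 bytes.
byte 0: (e6 ⊕ 8a) ⊕ 70 = 6c ⊕ 70 = 1c
byte 1: (4d ⊕ cf) ⊕ 61 = 82 ⊕ 61 = e3
byte 2: (74 ⊕ 6f) ⊕ 63 = 1b ⊕ 63 = 78
byte 3: (f7 ⊕ 42) ⊕ 6b = b5 ⊕ 6b = de
byte 4: (3e ⊕ 29) ⊕ 65 = 17 ⊕ 65 = 72
byte 5: (28 ⊕ 73) ⊕ 74 = 5b ⊕ 74 = 2f
byte 6: (68 ⊕ 23) ⊕ 20 = 4b ⊕ 20 = 6b

1ce378de722f6b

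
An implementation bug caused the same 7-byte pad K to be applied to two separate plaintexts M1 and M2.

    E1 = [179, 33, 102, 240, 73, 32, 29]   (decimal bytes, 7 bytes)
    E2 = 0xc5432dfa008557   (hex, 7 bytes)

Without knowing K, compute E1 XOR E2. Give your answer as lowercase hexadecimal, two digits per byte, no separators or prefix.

E1 ⊕ E2 = (M1 ⊕ K) ⊕ (M2 ⊕ K) = M1 ⊕ M2 — the shared key cancels under XOR.
b3 xor c5 = 76
21 xor 43 = 62
66 xor 2d = 4b
f0 xor fa = 0a
49 xor 00 = 49
20 xor 85 = a5
1d xor 57 = 4a

76624b0a49a54a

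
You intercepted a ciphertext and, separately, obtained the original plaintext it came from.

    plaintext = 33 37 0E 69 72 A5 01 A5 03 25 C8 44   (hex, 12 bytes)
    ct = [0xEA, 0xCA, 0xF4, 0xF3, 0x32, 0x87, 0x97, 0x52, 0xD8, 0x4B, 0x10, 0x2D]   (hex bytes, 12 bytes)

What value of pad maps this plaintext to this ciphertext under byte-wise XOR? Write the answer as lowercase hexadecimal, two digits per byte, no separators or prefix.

Since ct = plaintext ⊕ pad, XORing both sides with plaintext gives pad = plaintext ⊕ ct.
33 ^ ea = d9
37 ^ ca = fd
0e ^ f4 = fa
69 ^ f3 = 9a
72 ^ 32 = 40
a5 ^ 87 = 22
01 ^ 97 = 96
a5 ^ 52 = f7
03 ^ d8 = db
25 ^ 4b = 6e
c8 ^ 10 = d8
44 ^ 2d = 69

d9fdfa9a402296f7db6ed869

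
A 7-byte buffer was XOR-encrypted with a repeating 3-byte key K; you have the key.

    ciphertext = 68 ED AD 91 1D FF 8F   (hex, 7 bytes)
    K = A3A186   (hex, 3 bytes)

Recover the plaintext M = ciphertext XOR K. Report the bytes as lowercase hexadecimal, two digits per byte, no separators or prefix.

The 3-byte key repeats, so the effective keystream is a3 a1 86 a3 a1 86 a3.
byte 0: 104 ^ 163 = 203
byte 1: 237 ^ 161 =  76
byte 2: 173 ^ 134 =  43
byte 3: 145 ^ 163 =  50
byte 4:  29 ^ 161 = 188
byte 5: 255 ^ 134 = 121
byte 6: 143 ^ 163 =  44

cb4c2b32bc792c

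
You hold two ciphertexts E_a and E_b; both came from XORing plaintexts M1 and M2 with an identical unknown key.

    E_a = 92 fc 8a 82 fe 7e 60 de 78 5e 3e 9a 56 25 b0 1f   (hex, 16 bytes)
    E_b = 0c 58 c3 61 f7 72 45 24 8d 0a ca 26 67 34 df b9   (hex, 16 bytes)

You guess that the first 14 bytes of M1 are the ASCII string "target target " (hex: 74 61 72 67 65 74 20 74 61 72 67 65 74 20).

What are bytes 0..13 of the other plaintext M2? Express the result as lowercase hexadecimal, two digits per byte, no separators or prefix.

First, E_a ⊕ E_b = (M1 ⊕ K) ⊕ (M2 ⊕ K) = M1 ⊕ M2, so the key drops out. Then M2 = (M1 ⊕ M2) ⊕ M1 over the first 14 bytes.
byte 0: (92 xor 0c) xor 74 = 9e xor 74 = ea
byte 1: (fc xor 58) xor 61 = a4 xor 61 = c5
byte 2: (8a xor c3) xor 72 = 49 xor 72 = 3b
byte 3: (82 xor 61) xor 67 = e3 xor 67 = 84
byte 4: (fe xor f7) xor 65 = 09 xor 65 = 6c
byte 5: (7e xor 72) xor 74 = 0c xor 74 = 78
byte 6: (60 xor 45) xor 20 = 25 xor 20 = 05
byte 7: (de xor 24) xor 74 = fa xor 74 = 8e
byte 8: (78 xor 8d) xor 61 = f5 xor 61 = 94
byte 9: (5e xor 0a) xor 72 = 54 xor 72 = 26
byte 10: (3e xor ca) xor 67 = f4 xor 67 = 93
byte 11: (9a xor 26) xor 65 = bc xor 65 = d9
byte 12: (56 xor 67) xor 74 = 31 xor 74 = 45
byte 13: (25 xor 34) xor 20 = 11 xor 20 = 31

eac53b846c78058e942693d94531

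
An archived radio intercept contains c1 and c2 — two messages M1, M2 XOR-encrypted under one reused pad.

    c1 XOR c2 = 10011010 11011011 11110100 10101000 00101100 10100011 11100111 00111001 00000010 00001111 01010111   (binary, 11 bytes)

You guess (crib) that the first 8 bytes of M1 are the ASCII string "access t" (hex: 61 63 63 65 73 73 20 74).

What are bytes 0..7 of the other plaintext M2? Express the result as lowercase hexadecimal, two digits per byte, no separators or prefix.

fbb897cd5fd0c74d

Since c1 ⊕ c2 = M1 ⊕ M2, XORing with the guessed M1 bytes yields the corresponding M2 bytes: M2 = (c1 ⊕ c2) ⊕ M1.
10011010 ⊕ 01100001 = 11111011
11011011 ⊕ 01100011 = 10111000
11110100 ⊕ 01100011 = 10010111
10101000 ⊕ 01100101 = 11001101
00101100 ⊕ 01110011 = 01011111
10100011 ⊕ 01110011 = 11010000
11100111 ⊕ 00100000 = 11000111
00111001 ⊕ 01110100 = 01001101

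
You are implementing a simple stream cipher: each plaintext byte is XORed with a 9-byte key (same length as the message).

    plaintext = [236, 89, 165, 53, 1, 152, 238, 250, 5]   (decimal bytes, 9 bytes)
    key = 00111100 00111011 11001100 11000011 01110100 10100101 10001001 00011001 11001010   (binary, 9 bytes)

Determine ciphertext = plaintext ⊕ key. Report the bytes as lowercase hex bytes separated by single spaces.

byte 0: ec XOR 3c = d0
byte 1: 59 XOR 3b = 62
byte 2: a5 XOR cc = 69
byte 3: 35 XOR c3 = f6
byte 4: 01 XOR 74 = 75
byte 5: 98 XOR a5 = 3d
byte 6: ee XOR 89 = 67
byte 7: fa XOR 19 = e3
byte 8: 05 XOR ca = cf

d0 62 69 f6 75 3d 67 e3 cf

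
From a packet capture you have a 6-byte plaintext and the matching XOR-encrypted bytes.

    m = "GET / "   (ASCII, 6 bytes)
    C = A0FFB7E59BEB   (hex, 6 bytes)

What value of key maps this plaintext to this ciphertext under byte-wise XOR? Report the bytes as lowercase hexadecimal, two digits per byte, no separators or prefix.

Since C = m ⊕ key, XORing both sides with m gives key = m ⊕ C.
 71 ⊕ 160 = 231
 69 ⊕ 255 = 186
 84 ⊕ 183 = 227
 32 ⊕ 229 = 197
 47 ⊕ 155 = 180
 32 ⊕ 235 = 203

e7bae3c5b4cb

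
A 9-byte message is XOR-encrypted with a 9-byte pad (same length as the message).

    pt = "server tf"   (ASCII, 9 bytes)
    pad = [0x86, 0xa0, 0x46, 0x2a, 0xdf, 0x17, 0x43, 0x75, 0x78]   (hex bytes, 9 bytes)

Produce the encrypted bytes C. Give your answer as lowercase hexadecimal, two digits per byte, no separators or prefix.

f5c5345cba6563011e

115 xor 134 = 245
101 xor 160 = 197
114 xor  70 =  52
118 xor  42 =  92
101 xor 223 = 186
114 xor  23 = 101
 32 xor  67 =  99
116 xor 117 =   1
102 xor 120 =  30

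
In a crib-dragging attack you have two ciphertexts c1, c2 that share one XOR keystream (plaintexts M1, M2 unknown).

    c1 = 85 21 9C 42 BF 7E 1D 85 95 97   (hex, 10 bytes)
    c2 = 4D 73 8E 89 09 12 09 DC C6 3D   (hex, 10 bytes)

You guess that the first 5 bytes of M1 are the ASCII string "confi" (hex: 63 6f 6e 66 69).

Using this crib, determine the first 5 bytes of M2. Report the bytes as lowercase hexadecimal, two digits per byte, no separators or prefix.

ab3d7caddf

First, c1 ⊕ c2 = (M1 ⊕ K) ⊕ (M2 ⊕ K) = M1 ⊕ M2, so the key drops out. Then M2 = (M1 ⊕ M2) ⊕ M1 over the first 5 bytes.
byte 0: (85 XOR 4d) XOR 63 = c8 XOR 63 = ab
byte 1: (21 XOR 73) XOR 6f = 52 XOR 6f = 3d
byte 2: (9c XOR 8e) XOR 6e = 12 XOR 6e = 7c
byte 3: (42 XOR 89) XOR 66 = cb XOR 66 = ad
byte 4: (bf XOR 09) XOR 69 = b6 XOR 69 = df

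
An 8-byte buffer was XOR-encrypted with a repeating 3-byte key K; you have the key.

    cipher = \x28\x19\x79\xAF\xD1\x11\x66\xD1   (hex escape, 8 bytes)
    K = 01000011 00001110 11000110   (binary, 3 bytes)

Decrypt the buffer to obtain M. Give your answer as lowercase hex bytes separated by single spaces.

The 3-byte key repeats, so the effective keystream is 43 0e c6 43 0e c6 43 0e.
byte 0:  40 XOR  67 = 107
byte 1:  25 XOR  14 =  23
byte 2: 121 XOR 198 = 191
byte 3: 175 XOR  67 = 236
byte 4: 209 XOR  14 = 223
byte 5:  17 XOR 198 = 215
byte 6: 102 XOR  67 =  37
byte 7: 209 XOR  14 = 223

6b 17 bf ec df d7 25 df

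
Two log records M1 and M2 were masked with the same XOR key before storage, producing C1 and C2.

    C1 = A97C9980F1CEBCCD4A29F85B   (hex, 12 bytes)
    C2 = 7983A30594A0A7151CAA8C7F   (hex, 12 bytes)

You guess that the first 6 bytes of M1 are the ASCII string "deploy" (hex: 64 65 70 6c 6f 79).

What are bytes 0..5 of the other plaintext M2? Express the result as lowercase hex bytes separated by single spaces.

First, C1 ⊕ C2 = (M1 ⊕ K) ⊕ (M2 ⊕ K) = M1 ⊕ M2, so the key drops out. Then M2 = (M1 ⊕ M2) ⊕ M1 over the first 6 bytes.
byte 0: (a9 ⊕ 79) ⊕ 64 = d0 ⊕ 64 = b4
byte 1: (7c ⊕ 83) ⊕ 65 = ff ⊕ 65 = 9a
byte 2: (99 ⊕ a3) ⊕ 70 = 3a ⊕ 70 = 4a
byte 3: (80 ⊕ 05) ⊕ 6c = 85 ⊕ 6c = e9
byte 4: (f1 ⊕ 94) ⊕ 6f = 65 ⊕ 6f = 0a
byte 5: (ce ⊕ a0) ⊕ 79 = 6e ⊕ 79 = 17

b4 9a 4a e9 0a 17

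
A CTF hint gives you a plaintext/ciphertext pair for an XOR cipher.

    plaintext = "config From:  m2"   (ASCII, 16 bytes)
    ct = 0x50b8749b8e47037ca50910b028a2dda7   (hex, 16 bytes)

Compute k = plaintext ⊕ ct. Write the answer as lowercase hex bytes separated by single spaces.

33 d7 1a fd e7 20 23 3a d7 66 7d 8a 08 82 b0 95

Since ct = plaintext ⊕ k, XORing both sides with plaintext gives k = plaintext ⊕ ct.
byte 0: 63 ⊕ 50 = 33
byte 1: 6f ⊕ b8 = d7
byte 2: 6e ⊕ 74 = 1a
byte 3: 66 ⊕ 9b = fd
byte 4: 69 ⊕ 8e = e7
byte 5: 67 ⊕ 47 = 20
byte 6: 20 ⊕ 03 = 23
byte 7: 46 ⊕ 7c = 3a
byte 8: 72 ⊕ a5 = d7
byte 9: 6f ⊕ 09 = 66
byte 10: 6d ⊕ 10 = 7d
byte 11: 3a ⊕ b0 = 8a
byte 12: 20 ⊕ 28 = 08
byte 13: 20 ⊕ a2 = 82
byte 14: 6d ⊕ dd = b0
byte 15: 32 ⊕ a7 = 95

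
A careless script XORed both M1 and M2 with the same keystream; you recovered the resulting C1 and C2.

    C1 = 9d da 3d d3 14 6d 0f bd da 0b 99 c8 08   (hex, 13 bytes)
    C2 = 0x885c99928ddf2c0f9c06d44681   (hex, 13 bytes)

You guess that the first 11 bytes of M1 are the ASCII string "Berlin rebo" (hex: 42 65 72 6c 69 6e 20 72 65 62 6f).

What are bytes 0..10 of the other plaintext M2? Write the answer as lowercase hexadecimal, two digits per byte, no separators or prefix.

57e3d62df0dc03c0236f22

First, C1 ⊕ C2 = (M1 ⊕ K) ⊕ (M2 ⊕ K) = M1 ⊕ M2, so the key drops out. Then M2 = (M1 ⊕ M2) ⊕ M1 over the first 11 bytes.
byte 0: (9d ⊕ 88) ⊕ 42 = 15 ⊕ 42 = 57
byte 1: (da ⊕ 5c) ⊕ 65 = 86 ⊕ 65 = e3
byte 2: (3d ⊕ 99) ⊕ 72 = a4 ⊕ 72 = d6
byte 3: (d3 ⊕ 92) ⊕ 6c = 41 ⊕ 6c = 2d
byte 4: (14 ⊕ 8d) ⊕ 69 = 99 ⊕ 69 = f0
byte 5: (6d ⊕ df) ⊕ 6e = b2 ⊕ 6e = dc
byte 6: (0f ⊕ 2c) ⊕ 20 = 23 ⊕ 20 = 03
byte 7: (bd ⊕ 0f) ⊕ 72 = b2 ⊕ 72 = c0
byte 8: (da ⊕ 9c) ⊕ 65 = 46 ⊕ 65 = 23
byte 9: (0b ⊕ 06) ⊕ 62 = 0d ⊕ 62 = 6f
byte 10: (99 ⊕ d4) ⊕ 6f = 4d ⊕ 6f = 22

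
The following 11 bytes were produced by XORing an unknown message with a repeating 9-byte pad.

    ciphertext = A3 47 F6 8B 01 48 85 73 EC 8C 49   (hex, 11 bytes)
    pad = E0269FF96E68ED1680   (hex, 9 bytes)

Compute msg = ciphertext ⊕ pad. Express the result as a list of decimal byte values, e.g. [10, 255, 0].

The 9-byte key repeats, so the effective keystream is e0 26 9f f9 6e 68 ed 16 80 e0 26.
byte 0: a3 ⊕ e0 = 43
byte 1: 47 ⊕ 26 = 61
byte 2: f6 ⊕ 9f = 69
byte 3: 8b ⊕ f9 = 72
byte 4: 01 ⊕ 6e = 6f
byte 5: 48 ⊕ 68 = 20
byte 6: 85 ⊕ ed = 68
byte 7: 73 ⊕ 16 = 65
byte 8: ec ⊕ 80 = 6c
byte 9: 8c ⊕ e0 = 6c
byte 10: 49 ⊕ 26 = 6f

[67, 97, 105, 114, 111, 32, 104, 101, 108, 108, 111]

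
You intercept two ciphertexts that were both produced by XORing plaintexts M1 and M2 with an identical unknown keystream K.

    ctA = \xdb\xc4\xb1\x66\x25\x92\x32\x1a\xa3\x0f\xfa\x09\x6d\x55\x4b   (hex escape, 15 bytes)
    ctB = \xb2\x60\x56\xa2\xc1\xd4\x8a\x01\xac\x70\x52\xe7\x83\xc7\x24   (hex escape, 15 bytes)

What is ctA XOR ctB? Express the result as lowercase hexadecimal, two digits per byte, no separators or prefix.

69a4e7c4e446b81b0f7fa8eeee926f

ctA ⊕ ctB = (M1 ⊕ K) ⊕ (M2 ⊕ K) = M1 ⊕ M2 — the shared key cancels under XOR.
219 xor 178 = 105
196 xor  96 = 164
177 xor  86 = 231
102 xor 162 = 196
 37 xor 193 = 228
146 xor 212 =  70
 50 xor 138 = 184
 26 xor   1 =  27
163 xor 172 =  15
 15 xor 112 = 127
250 xor  82 = 168
  9 xor 231 = 238
109 xor 131 = 238
 85 xor 199 = 146
 75 xor  36 = 111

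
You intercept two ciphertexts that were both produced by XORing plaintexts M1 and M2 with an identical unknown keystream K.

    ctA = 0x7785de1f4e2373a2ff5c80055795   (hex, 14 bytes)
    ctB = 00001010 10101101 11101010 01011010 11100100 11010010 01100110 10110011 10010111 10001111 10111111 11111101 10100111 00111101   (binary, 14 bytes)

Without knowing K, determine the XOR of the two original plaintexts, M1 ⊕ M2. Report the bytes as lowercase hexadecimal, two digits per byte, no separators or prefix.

ctA ⊕ ctB = (M1 ⊕ K) ⊕ (M2 ⊕ K) = M1 ⊕ M2 — the shared key cancels under XOR.
77 XOR 0a = 7d
85 XOR ad = 28
de XOR ea = 34
1f XOR 5a = 45
4e XOR e4 = aa
23 XOR d2 = f1
73 XOR 66 = 15
a2 XOR b3 = 11
ff XOR 97 = 68
5c XOR 8f = d3
80 XOR bf = 3f
05 XOR fd = f8
57 XOR a7 = f0
95 XOR 3d = a8

7d283445aaf1151168d33ff8f0a8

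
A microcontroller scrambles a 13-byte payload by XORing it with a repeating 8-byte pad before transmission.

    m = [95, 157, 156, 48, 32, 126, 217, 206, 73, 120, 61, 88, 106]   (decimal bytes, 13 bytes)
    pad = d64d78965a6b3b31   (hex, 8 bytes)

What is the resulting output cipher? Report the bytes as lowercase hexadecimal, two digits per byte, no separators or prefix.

The 8-byte key repeats, so the effective keystream is d6 4d 78 96 5a 6b 3b 31 d6 4d 78 96 5a.
byte 0: 5f ^ d6 = 89
byte 1: 9d ^ 4d = d0
byte 2: 9c ^ 78 = e4
byte 3: 30 ^ 96 = a6
byte 4: 20 ^ 5a = 7a
byte 5: 7e ^ 6b = 15
byte 6: d9 ^ 3b = e2
byte 7: ce ^ 31 = ff
byte 8: 49 ^ d6 = 9f
byte 9: 78 ^ 4d = 35
byte 10: 3d ^ 78 = 45
byte 11: 58 ^ 96 = ce
byte 12: 6a ^ 5a = 30

89d0e4a67a15e2ff9f3545ce30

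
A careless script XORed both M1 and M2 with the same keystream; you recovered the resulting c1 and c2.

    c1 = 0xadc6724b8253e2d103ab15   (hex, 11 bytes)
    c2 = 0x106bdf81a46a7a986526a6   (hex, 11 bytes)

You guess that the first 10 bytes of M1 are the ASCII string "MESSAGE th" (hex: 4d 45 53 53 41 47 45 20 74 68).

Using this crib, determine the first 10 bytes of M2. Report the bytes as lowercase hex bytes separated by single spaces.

f0 e8 fe 99 67 7e dd 69 12 e5

First, c1 ⊕ c2 = (M1 ⊕ K) ⊕ (M2 ⊕ K) = M1 ⊕ M2, so the key drops out. Then M2 = (M1 ⊕ M2) ⊕ M1 over the first 10 bytes.
byte 0: (ad XOR 10) XOR 4d = bd XOR 4d = f0
byte 1: (c6 XOR 6b) XOR 45 = ad XOR 45 = e8
byte 2: (72 XOR df) XOR 53 = ad XOR 53 = fe
byte 3: (4b XOR 81) XOR 53 = ca XOR 53 = 99
byte 4: (82 XOR a4) XOR 41 = 26 XOR 41 = 67
byte 5: (53 XOR 6a) XOR 47 = 39 XOR 47 = 7e
byte 6: (e2 XOR 7a) XOR 45 = 98 XOR 45 = dd
byte 7: (d1 XOR 98) XOR 20 = 49 XOR 20 = 69
byte 8: (03 XOR 65) XOR 74 = 66 XOR 74 = 12
byte 9: (ab XOR 26) XOR 68 = 8d XOR 68 = e5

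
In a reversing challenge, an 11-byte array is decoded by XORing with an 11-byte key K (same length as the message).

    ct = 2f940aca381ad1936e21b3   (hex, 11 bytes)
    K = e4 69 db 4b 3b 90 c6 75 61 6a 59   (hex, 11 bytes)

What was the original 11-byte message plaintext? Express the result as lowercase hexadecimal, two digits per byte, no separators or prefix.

2f ⊕ e4 = cb
94 ⊕ 69 = fd
0a ⊕ db = d1
ca ⊕ 4b = 81
38 ⊕ 3b = 03
1a ⊕ 90 = 8a
d1 ⊕ c6 = 17
93 ⊕ 75 = e6
6e ⊕ 61 = 0f
21 ⊕ 6a = 4b
b3 ⊕ 59 = ea

cbfdd181038a17e60f4bea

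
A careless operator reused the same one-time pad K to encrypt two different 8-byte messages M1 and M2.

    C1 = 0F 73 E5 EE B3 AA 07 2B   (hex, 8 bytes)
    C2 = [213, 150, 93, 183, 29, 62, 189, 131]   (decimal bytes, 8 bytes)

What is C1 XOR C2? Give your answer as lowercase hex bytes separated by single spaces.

C1 ⊕ C2 = (M1 ⊕ K) ⊕ (M2 ⊕ K) = M1 ⊕ M2 — the shared key cancels under XOR.
byte 0: 0f ^ d5 = da
byte 1: 73 ^ 96 = e5
byte 2: e5 ^ 5d = b8
byte 3: ee ^ b7 = 59
byte 4: b3 ^ 1d = ae
byte 5: aa ^ 3e = 94
byte 6: 07 ^ bd = ba
byte 7: 2b ^ 83 = a8

da e5 b8 59 ae 94 ba a8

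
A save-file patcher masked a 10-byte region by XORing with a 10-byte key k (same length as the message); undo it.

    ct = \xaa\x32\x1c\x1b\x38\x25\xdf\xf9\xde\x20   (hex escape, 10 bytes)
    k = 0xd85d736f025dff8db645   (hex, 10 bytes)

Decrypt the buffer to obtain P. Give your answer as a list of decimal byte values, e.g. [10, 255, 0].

10101010 XOR 11011000 = 01110010
00110010 XOR 01011101 = 01101111
00011100 XOR 01110011 = 01101111
00011011 XOR 01101111 = 01110100
00111000 XOR 00000010 = 00111010
00100101 XOR 01011101 = 01111000
11011111 XOR 11111111 = 00100000
11111001 XOR 10001101 = 01110100
11011110 XOR 10110110 = 01101000
00100000 XOR 01000101 = 01100101

[114, 111, 111, 116, 58, 120, 32, 116, 104, 101]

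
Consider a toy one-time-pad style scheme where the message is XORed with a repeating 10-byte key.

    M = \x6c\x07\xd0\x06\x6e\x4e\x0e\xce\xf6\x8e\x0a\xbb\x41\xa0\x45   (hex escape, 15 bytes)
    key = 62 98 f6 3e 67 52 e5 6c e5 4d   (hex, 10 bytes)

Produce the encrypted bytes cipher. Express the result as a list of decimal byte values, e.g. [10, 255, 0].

[14, 159, 38, 56, 9, 28, 235, 162, 19, 195, 104, 35, 183, 158, 34]

The 10-byte key repeats, so the effective keystream is 62 98 f6 3e 67 52 e5 6c e5 4d 62 98 f6 3e 67.
byte 0: 108 XOR  98 =  14
byte 1:   7 XOR 152 = 159
byte 2: 208 XOR 246 =  38
byte 3:   6 XOR  62 =  56
byte 4: 110 XOR 103 =   9
byte 5:  78 XOR  82 =  28
byte 6:  14 XOR 229 = 235
byte 7: 206 XOR 108 = 162
byte 8: 246 XOR 229 =  19
byte 9: 142 XOR  77 = 195
byte 10:  10 XOR  98 = 104
byte 11: 187 XOR 152 =  35
byte 12:  65 XOR 246 = 183
byte 13: 160 XOR  62 = 158
byte 14:  69 XOR 103 =  34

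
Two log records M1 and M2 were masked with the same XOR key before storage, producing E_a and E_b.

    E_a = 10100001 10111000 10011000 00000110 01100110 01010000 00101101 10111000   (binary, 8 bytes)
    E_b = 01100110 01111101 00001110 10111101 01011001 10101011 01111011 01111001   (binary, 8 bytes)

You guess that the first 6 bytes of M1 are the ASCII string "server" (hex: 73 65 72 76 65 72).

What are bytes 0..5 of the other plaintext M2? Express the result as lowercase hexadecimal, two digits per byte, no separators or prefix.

b4a0e4cd5a89

First, E_a ⊕ E_b = (M1 ⊕ K) ⊕ (M2 ⊕ K) = M1 ⊕ M2, so the key drops out. Then M2 = (M1 ⊕ M2) ⊕ M1 over the first 6 bytes.
byte 0: (a1 XOR 66) XOR 73 = c7 XOR 73 = b4
byte 1: (b8 XOR 7d) XOR 65 = c5 XOR 65 = a0
byte 2: (98 XOR 0e) XOR 72 = 96 XOR 72 = e4
byte 3: (06 XOR bd) XOR 76 = bb XOR 76 = cd
byte 4: (66 XOR 59) XOR 65 = 3f XOR 65 = 5a
byte 5: (50 XOR ab) XOR 72 = fb XOR 72 = 89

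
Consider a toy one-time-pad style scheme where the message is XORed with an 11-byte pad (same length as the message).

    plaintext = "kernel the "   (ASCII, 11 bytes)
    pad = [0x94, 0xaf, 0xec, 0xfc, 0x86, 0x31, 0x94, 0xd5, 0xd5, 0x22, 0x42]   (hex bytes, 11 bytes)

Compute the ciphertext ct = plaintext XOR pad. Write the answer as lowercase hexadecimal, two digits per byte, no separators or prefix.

byte 0: 6b xor 94 = ff
byte 1: 65 xor af = ca
byte 2: 72 xor ec = 9e
byte 3: 6e xor fc = 92
byte 4: 65 xor 86 = e3
byte 5: 6c xor 31 = 5d
byte 6: 20 xor 94 = b4
byte 7: 74 xor d5 = a1
byte 8: 68 xor d5 = bd
byte 9: 65 xor 22 = 47
byte 10: 20 xor 42 = 62

ffca9e92e35db4a1bd4762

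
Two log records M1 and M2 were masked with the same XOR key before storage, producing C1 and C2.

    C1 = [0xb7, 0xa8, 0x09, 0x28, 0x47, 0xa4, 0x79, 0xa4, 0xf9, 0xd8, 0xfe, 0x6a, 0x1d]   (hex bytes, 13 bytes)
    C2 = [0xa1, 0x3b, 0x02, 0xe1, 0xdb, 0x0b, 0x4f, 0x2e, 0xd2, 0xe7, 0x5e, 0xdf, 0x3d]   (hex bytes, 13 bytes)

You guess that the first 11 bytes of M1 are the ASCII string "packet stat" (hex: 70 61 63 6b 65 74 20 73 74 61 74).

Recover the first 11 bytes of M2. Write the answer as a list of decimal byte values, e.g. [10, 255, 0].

[102, 242, 104, 162, 249, 219, 22, 249, 95, 94, 212]

First, C1 ⊕ C2 = (M1 ⊕ K) ⊕ (M2 ⊕ K) = M1 ⊕ M2, so the key drops out. Then M2 = (M1 ⊕ M2) ⊕ M1 over the first 11 bytes.
byte 0: (b7 ^ a1) ^ 70 = 16 ^ 70 = 66
byte 1: (a8 ^ 3b) ^ 61 = 93 ^ 61 = f2
byte 2: (09 ^ 02) ^ 63 = 0b ^ 63 = 68
byte 3: (28 ^ e1) ^ 6b = c9 ^ 6b = a2
byte 4: (47 ^ db) ^ 65 = 9c ^ 65 = f9
byte 5: (a4 ^ 0b) ^ 74 = af ^ 74 = db
byte 6: (79 ^ 4f) ^ 20 = 36 ^ 20 = 16
byte 7: (a4 ^ 2e) ^ 73 = 8a ^ 73 = f9
byte 8: (f9 ^ d2) ^ 74 = 2b ^ 74 = 5f
byte 9: (d8 ^ e7) ^ 61 = 3f ^ 61 = 5e
byte 10: (fe ^ 5e) ^ 74 = a0 ^ 74 = d4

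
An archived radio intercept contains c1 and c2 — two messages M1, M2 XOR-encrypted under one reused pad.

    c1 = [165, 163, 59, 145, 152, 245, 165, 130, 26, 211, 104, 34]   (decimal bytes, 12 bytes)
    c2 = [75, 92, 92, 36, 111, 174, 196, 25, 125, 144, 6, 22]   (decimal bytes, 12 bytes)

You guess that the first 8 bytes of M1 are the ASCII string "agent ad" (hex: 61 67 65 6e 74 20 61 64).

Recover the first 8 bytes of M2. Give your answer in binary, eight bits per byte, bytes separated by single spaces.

10001111 10011000 00000010 11011011 10000011 01111011 00000000 11111111

First, c1 ⊕ c2 = (M1 ⊕ K) ⊕ (M2 ⊕ K) = M1 ⊕ M2, so the key drops out. Then M2 = (M1 ⊕ M2) ⊕ M1 over the first 8 bytes.
byte 0: (a5 XOR 4b) XOR 61 = ee XOR 61 = 8f
byte 1: (a3 XOR 5c) XOR 67 = ff XOR 67 = 98
byte 2: (3b XOR 5c) XOR 65 = 67 XOR 65 = 02
byte 3: (91 XOR 24) XOR 6e = b5 XOR 6e = db
byte 4: (98 XOR 6f) XOR 74 = f7 XOR 74 = 83
byte 5: (f5 XOR ae) XOR 20 = 5b XOR 20 = 7b
byte 6: (a5 XOR c4) XOR 61 = 61 XOR 61 = 00
byte 7: (82 XOR 19) XOR 64 = 9b XOR 64 = ff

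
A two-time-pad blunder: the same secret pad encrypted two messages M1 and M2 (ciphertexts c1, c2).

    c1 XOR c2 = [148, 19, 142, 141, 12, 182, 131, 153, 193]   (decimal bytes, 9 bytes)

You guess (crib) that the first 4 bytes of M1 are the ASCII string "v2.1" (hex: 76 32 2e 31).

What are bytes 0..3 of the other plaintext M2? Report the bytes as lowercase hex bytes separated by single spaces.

Since c1 ⊕ c2 = M1 ⊕ M2, XORing with the guessed M1 bytes yields the corresponding M2 bytes: M2 = (c1 ⊕ c2) ⊕ M1.
94 XOR 76 = e2
13 XOR 32 = 21
8e XOR 2e = a0
8d XOR 31 = bc

e2 21 a0 bc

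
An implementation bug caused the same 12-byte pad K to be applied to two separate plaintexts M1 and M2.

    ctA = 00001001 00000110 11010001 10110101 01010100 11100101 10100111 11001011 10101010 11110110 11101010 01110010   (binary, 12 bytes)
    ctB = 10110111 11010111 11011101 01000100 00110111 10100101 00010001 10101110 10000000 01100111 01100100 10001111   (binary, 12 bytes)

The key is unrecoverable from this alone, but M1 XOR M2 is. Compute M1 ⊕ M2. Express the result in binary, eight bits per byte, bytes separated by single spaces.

ctA ⊕ ctB = (M1 ⊕ K) ⊕ (M2 ⊕ K) = M1 ⊕ M2 — the shared key cancels under XOR.
09 XOR b7 = be
06 XOR d7 = d1
d1 XOR dd = 0c
b5 XOR 44 = f1
54 XOR 37 = 63
e5 XOR a5 = 40
a7 XOR 11 = b6
cb XOR ae = 65
aa XOR 80 = 2a
f6 XOR 67 = 91
ea XOR 64 = 8e
72 XOR 8f = fd

10111110 11010001 00001100 11110001 01100011 01000000 10110110 01100101 00101010 10010001 10001110 11111101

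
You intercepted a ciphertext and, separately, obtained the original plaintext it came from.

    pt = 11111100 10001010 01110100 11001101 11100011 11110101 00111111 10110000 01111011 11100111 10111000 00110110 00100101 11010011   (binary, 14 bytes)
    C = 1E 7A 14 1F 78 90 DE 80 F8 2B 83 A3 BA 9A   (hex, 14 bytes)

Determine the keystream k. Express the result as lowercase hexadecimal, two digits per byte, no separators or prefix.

e2f060d29b65e13083cc3b959f49

Since C = pt ⊕ k, XORing both sides with pt gives k = pt ⊕ C.
byte 0: fc ⊕ 1e = e2
byte 1: 8a ⊕ 7a = f0
byte 2: 74 ⊕ 14 = 60
byte 3: cd ⊕ 1f = d2
byte 4: e3 ⊕ 78 = 9b
byte 5: f5 ⊕ 90 = 65
byte 6: 3f ⊕ de = e1
byte 7: b0 ⊕ 80 = 30
byte 8: 7b ⊕ f8 = 83
byte 9: e7 ⊕ 2b = cc
byte 10: b8 ⊕ 83 = 3b
byte 11: 36 ⊕ a3 = 95
byte 12: 25 ⊕ ba = 9f
byte 13: d3 ⊕ 9a = 49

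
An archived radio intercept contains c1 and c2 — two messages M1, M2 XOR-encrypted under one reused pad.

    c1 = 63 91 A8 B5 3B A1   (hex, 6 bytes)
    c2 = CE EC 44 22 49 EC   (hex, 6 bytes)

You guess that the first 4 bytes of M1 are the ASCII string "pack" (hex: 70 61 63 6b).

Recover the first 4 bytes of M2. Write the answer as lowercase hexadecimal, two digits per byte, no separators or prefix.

First, c1 ⊕ c2 = (M1 ⊕ K) ⊕ (M2 ⊕ K) = M1 ⊕ M2, so the key drops out. Then M2 = (M1 ⊕ M2) ⊕ M1 over the first 4 bytes.
byte 0: (63 ⊕ ce) ⊕ 70 = ad ⊕ 70 = dd
byte 1: (91 ⊕ ec) ⊕ 61 = 7d ⊕ 61 = 1c
byte 2: (a8 ⊕ 44) ⊕ 63 = ec ⊕ 63 = 8f
byte 3: (b5 ⊕ 22) ⊕ 6b = 97 ⊕ 6b = fc

dd1c8ffc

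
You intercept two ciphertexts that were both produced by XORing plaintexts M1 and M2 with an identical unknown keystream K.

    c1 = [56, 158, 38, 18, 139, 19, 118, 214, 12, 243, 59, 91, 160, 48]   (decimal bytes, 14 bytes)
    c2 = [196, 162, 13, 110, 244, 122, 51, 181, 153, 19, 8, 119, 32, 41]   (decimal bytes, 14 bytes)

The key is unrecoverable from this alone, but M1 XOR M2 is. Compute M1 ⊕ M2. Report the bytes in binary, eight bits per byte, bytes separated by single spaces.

11111100 00111100 00101011 01111100 01111111 01101001 01000101 01100011 10010101 11100000 00110011 00101100 10000000 00011001

c1 ⊕ c2 = (M1 ⊕ K) ⊕ (M2 ⊕ K) = M1 ⊕ M2 — the shared key cancels under XOR.
38 XOR c4 = fc
9e XOR a2 = 3c
26 XOR 0d = 2b
12 XOR 6e = 7c
8b XOR f4 = 7f
13 XOR 7a = 69
76 XOR 33 = 45
d6 XOR b5 = 63
0c XOR 99 = 95
f3 XOR 13 = e0
3b XOR 08 = 33
5b XOR 77 = 2c
a0 XOR 20 = 80
30 XOR 29 = 19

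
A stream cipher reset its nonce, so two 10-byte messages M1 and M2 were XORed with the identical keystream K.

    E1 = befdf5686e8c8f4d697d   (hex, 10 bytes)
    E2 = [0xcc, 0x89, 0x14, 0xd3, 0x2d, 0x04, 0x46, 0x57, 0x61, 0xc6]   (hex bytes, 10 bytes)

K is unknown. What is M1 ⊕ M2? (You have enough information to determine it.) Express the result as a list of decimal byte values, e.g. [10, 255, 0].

[114, 116, 225, 187, 67, 136, 201, 26, 8, 187]

E1 ⊕ E2 = (M1 ⊕ K) ⊕ (M2 ⊕ K) = M1 ⊕ M2 — the shared key cancels under XOR.
byte 0: 190 XOR 204 = 114
byte 1: 253 XOR 137 = 116
byte 2: 245 XOR  20 = 225
byte 3: 104 XOR 211 = 187
byte 4: 110 XOR  45 =  67
byte 5: 140 XOR   4 = 136
byte 6: 143 XOR  70 = 201
byte 7:  77 XOR  87 =  26
byte 8: 105 XOR  97 =   8
byte 9: 125 XOR 198 = 187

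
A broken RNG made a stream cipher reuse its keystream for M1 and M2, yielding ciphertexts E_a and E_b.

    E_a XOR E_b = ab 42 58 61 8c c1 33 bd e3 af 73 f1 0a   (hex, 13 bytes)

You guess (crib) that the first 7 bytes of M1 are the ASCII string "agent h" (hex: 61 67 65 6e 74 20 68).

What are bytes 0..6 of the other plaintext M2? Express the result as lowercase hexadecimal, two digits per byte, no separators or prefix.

Since E_a ⊕ E_b = M1 ⊕ M2, XORing with the guessed M1 bytes yields the corresponding M2 bytes: M2 = (E_a ⊕ E_b) ⊕ M1.
ab ⊕ 61 = ca
42 ⊕ 67 = 25
58 ⊕ 65 = 3d
61 ⊕ 6e = 0f
8c ⊕ 74 = f8
c1 ⊕ 20 = e1
33 ⊕ 68 = 5b

ca253d0ff8e15b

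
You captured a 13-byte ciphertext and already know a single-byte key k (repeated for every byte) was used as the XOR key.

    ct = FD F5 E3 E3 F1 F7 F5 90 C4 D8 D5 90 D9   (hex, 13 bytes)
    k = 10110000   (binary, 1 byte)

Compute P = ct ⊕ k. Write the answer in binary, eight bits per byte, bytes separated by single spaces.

The 1-byte key repeats, so the effective keystream is b0 b0 b0 b0 b0 b0 b0 b0 b0 b0 b0 b0 b0.
byte 0: fd XOR b0 = 4d
byte 1: f5 XOR b0 = 45
byte 2: e3 XOR b0 = 53
byte 3: e3 XOR b0 = 53
byte 4: f1 XOR b0 = 41
byte 5: f7 XOR b0 = 47
byte 6: f5 XOR b0 = 45
byte 7: 90 XOR b0 = 20
byte 8: c4 XOR b0 = 74
byte 9: d8 XOR b0 = 68
byte 10: d5 XOR b0 = 65
byte 11: 90 XOR b0 = 20
byte 12: d9 XOR b0 = 69

01001101 01000101 01010011 01010011 01000001 01000111 01000101 00100000 01110100 01101000 01100101 00100000 01101001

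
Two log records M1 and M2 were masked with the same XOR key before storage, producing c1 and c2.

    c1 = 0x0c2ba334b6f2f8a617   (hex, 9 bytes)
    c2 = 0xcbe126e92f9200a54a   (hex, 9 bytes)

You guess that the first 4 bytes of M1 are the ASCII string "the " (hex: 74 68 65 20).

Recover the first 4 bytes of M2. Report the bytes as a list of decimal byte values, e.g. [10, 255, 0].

First, c1 ⊕ c2 = (M1 ⊕ K) ⊕ (M2 ⊕ K) = M1 ⊕ M2, so the key drops out. Then M2 = (M1 ⊕ M2) ⊕ M1 over the first 4 bytes.
byte 0: (0c ^ cb) ^ 74 = c7 ^ 74 = b3
byte 1: (2b ^ e1) ^ 68 = ca ^ 68 = a2
byte 2: (a3 ^ 26) ^ 65 = 85 ^ 65 = e0
byte 3: (34 ^ e9) ^ 20 = dd ^ 20 = fd

[179, 162, 224, 253]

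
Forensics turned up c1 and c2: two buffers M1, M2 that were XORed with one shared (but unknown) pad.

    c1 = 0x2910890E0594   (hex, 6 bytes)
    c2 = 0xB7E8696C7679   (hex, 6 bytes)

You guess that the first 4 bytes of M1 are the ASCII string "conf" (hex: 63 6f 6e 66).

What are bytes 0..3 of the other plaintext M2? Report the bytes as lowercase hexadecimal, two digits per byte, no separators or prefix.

fd978e04

First, c1 ⊕ c2 = (M1 ⊕ K) ⊕ (M2 ⊕ K) = M1 ⊕ M2, so the key drops out. Then M2 = (M1 ⊕ M2) ⊕ M1 over the first 4 bytes.
byte 0: (29 XOR b7) XOR 63 = 9e XOR 63 = fd
byte 1: (10 XOR e8) XOR 6f = f8 XOR 6f = 97
byte 2: (89 XOR 69) XOR 6e = e0 XOR 6e = 8e
byte 3: (0e XOR 6c) XOR 66 = 62 XOR 66 = 04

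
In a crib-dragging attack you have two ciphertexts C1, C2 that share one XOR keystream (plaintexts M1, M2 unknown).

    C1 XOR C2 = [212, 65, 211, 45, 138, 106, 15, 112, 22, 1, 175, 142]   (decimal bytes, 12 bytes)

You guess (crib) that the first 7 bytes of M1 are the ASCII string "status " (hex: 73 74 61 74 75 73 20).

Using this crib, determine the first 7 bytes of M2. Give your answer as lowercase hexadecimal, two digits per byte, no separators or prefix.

Since C1 ⊕ C2 = M1 ⊕ M2, XORing with the guessed M1 bytes yields the corresponding M2 bytes: M2 = (C1 ⊕ C2) ⊕ M1.
byte 0: d4 ^ 73 = a7
byte 1: 41 ^ 74 = 35
byte 2: d3 ^ 61 = b2
byte 3: 2d ^ 74 = 59
byte 4: 8a ^ 75 = ff
byte 5: 6a ^ 73 = 19
byte 6: 0f ^ 20 = 2f

a735b259ff192f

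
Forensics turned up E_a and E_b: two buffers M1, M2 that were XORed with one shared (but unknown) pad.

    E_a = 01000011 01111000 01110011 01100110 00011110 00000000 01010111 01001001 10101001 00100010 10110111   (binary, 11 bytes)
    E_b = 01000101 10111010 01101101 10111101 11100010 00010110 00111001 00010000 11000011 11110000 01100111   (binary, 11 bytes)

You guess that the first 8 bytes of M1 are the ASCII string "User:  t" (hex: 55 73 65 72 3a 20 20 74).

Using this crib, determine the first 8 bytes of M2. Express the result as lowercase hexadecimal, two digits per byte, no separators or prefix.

First, E_a ⊕ E_b = (M1 ⊕ K) ⊕ (M2 ⊕ K) = M1 ⊕ M2, so the key drops out. Then M2 = (M1 ⊕ M2) ⊕ M1 over the first 8 bytes.
byte 0: (43 XOR 45) XOR 55 = 06 XOR 55 = 53
byte 1: (78 XOR ba) XOR 73 = c2 XOR 73 = b1
byte 2: (73 XOR 6d) XOR 65 = 1e XOR 65 = 7b
byte 3: (66 XOR bd) XOR 72 = db XOR 72 = a9
byte 4: (1e XOR e2) XOR 3a = fc XOR 3a = c6
byte 5: (00 XOR 16) XOR 20 = 16 XOR 20 = 36
byte 6: (57 XOR 39) XOR 20 = 6e XOR 20 = 4e
byte 7: (49 XOR 10) XOR 74 = 59 XOR 74 = 2d

53b17ba9c6364e2d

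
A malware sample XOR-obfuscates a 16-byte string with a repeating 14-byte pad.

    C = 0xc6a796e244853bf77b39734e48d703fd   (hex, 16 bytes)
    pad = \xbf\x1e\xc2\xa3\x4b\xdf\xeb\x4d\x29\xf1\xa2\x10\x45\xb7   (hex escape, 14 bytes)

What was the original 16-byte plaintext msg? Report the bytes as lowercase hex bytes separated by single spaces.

79 b9 54 41 0f 5a d0 ba 52 c8 d1 5e 0d 60 bc e3

The 14-byte key repeats, so the effective keystream is bf 1e c2 a3 4b df eb 4d 29 f1 a2 10 45 b7 bf 1e.
byte 0: 198 ⊕ 191 = 121
byte 1: 167 ⊕  30 = 185
byte 2: 150 ⊕ 194 =  84
byte 3: 226 ⊕ 163 =  65
byte 4:  68 ⊕  75 =  15
byte 5: 133 ⊕ 223 =  90
byte 6:  59 ⊕ 235 = 208
byte 7: 247 ⊕  77 = 186
byte 8: 123 ⊕  41 =  82
byte 9:  57 ⊕ 241 = 200
byte 10: 115 ⊕ 162 = 209
byte 11:  78 ⊕  16 =  94
byte 12:  72 ⊕  69 =  13
byte 13: 215 ⊕ 183 =  96
byte 14:   3 ⊕ 191 = 188
byte 15: 253 ⊕  30 = 227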